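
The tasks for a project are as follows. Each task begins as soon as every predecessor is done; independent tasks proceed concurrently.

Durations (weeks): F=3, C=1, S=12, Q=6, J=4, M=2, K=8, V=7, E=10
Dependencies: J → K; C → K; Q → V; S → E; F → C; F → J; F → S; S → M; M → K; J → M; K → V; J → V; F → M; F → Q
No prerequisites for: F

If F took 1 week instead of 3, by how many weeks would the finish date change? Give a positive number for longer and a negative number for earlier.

-2

Critical path before the change: F→S→M→K→V = 3+12+2+8+7 = 32 giving 32 weeks.
Since F is critical, the -2 change carries straight to that chain (now 30 weeks).
No other chain overtakes it, so the finish is 30 weeks.
Change in finish: 30 − 32 = -2 weeks.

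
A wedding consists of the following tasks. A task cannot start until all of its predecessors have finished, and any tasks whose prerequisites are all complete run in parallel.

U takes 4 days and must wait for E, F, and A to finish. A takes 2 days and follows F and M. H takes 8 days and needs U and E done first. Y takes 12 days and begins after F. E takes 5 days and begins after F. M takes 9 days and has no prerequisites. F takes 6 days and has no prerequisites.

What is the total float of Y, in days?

5

Critical path: F→E→U→H = 6+5+4+8 = 23, so the finish is 23 days.
Longest path through Y: 18 days (earliest finish 18, latest finish 23).
Slack of Y = 11 − 6 = 5 days.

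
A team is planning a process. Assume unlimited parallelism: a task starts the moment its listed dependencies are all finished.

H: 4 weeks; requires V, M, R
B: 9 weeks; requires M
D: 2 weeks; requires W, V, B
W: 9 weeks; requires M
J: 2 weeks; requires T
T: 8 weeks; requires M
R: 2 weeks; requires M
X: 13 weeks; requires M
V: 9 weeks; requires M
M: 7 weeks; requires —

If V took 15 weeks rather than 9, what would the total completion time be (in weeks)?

26

Actual critical path: M→V→H = 7+9+4 = 20 ⇒ 20 weeks.
Since V is critical, the +6 change carries straight to that chain (now 26 weeks).
That remains the longest chain; total 26 weeks.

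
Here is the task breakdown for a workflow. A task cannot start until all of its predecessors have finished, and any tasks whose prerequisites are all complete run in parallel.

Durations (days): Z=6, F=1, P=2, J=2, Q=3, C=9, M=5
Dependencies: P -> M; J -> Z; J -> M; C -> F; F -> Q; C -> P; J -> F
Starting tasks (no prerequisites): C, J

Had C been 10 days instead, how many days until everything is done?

Actual critical path: C→P→M = 9+2+5 = 16 ⇒ 16 days.
C is on the critical path; changing it to 10 makes that path 17 days.
No other chain overtakes it, so the finish is 17 days.

17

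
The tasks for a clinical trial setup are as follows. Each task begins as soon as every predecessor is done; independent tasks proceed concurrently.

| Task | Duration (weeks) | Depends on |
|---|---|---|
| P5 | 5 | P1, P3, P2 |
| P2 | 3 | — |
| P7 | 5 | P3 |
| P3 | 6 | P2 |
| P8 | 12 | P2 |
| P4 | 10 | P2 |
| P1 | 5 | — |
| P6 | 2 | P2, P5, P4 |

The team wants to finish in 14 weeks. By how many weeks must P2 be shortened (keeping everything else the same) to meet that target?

2

Current finish: 16 weeks; target: 14.
P2 is on every critical path, so each week cut from P2 cuts the finish by one (this holds down to a finish of 14).
Need 16 − 14 = 2 weeks off P2 → P2 becomes 1 week, finish becomes 14.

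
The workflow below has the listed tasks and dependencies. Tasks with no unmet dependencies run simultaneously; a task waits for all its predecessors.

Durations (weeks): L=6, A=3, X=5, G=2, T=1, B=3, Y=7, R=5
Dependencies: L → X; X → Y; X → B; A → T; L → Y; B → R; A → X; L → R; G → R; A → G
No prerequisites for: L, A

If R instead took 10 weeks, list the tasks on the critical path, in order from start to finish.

Critical path before the change: L→X→B→R = 6+5+3+5 = 19 giving 19 weeks.
R lies on that path, so at 10 weeks the path becomes 24 weeks.
No other chain overtakes it, so the finish is 24 weeks.

L, X, B, R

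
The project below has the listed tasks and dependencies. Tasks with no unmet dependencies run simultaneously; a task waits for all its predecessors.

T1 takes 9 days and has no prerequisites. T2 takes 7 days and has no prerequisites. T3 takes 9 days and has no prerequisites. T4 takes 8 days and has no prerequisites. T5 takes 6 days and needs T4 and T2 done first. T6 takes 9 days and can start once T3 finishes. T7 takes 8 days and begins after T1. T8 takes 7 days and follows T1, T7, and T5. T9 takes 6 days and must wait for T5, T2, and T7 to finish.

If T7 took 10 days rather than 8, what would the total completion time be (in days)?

26

As given, the longest chain is T1→T7→T8 = 9+8+7 = 24, so the finish is 24 days.
Since T7 is critical, the +2 change carries straight to that chain (now 26 days).
No other chain overtakes it, so the finish is 26 days.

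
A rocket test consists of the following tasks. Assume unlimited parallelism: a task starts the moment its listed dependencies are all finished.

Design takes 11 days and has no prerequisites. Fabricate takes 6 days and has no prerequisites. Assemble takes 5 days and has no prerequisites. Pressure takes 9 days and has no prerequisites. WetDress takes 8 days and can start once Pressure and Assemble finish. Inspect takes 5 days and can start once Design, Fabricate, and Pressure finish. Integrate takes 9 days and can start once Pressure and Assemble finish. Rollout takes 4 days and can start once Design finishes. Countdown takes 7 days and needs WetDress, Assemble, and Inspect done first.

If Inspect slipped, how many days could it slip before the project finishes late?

1

The longest chain is Pressure→WetDress→Countdown = 9+8+7 = 24; overall finish 24 days.
The longest chain containing Inspect totals 23 days.
Slack of Inspect = 12 − 11 = 1 day.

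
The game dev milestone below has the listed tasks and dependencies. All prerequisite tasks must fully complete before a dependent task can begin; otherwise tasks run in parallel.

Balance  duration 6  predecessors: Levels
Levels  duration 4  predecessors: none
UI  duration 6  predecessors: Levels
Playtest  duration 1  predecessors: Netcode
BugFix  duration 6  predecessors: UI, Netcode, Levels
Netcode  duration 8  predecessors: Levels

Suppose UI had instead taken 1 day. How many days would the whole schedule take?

18

Baseline: Levels→Netcode→BugFix = 4+8+6 = 18 → 18 days.
UI has 2 days of float (longest path through it is 16).
No other chain overtakes it, so the finish is 18 days.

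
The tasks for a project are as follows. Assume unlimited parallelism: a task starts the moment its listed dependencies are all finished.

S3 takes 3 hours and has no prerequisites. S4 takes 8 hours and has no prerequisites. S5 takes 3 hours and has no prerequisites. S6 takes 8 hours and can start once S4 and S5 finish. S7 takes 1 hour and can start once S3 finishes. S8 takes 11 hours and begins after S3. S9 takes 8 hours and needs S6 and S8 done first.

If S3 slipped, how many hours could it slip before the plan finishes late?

The longest chain is S4→S6→S9 = 8+8+8 = 24; overall finish 24 hours.
Longest path through S3: 22 hours (earliest finish 3, latest finish 5).
Slack of S3 = 2 − 0 = 2 hours.

2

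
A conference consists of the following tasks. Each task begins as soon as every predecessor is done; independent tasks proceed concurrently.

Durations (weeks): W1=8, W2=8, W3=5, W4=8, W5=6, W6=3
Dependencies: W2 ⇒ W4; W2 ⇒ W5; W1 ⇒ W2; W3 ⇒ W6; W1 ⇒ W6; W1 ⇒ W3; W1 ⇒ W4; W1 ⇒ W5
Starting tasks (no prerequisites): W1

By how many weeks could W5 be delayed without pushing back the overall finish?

W1→W2→W4 = 8+8+8 = 24 sets the makespan at 24 weeks.
Longest path through W5: 22 weeks (earliest finish 22, latest finish 24).
Slack of W5 = 18 − 16 = 2 weeks.

2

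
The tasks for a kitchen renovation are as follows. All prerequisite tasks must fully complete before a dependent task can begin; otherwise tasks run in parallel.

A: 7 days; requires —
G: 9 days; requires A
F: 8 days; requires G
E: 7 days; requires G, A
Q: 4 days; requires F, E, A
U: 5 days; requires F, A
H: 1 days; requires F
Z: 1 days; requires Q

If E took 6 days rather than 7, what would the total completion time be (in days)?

Actual critical path: A→G→F→Q→Z = 7+9+8+4+1 = 29 ⇒ 29 days.
E has 1 day of float (longest path through it is 28).
That remains the longest chain; total 29 days.

29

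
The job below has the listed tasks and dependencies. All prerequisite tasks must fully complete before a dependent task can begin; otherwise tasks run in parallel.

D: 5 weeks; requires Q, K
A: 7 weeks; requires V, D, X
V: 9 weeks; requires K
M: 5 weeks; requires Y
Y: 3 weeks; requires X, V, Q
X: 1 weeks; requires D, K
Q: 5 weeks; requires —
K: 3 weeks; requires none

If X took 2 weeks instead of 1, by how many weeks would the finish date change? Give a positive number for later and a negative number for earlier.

As given, the longest chain is K→V→Y→M = 3+9+3+5 = 20, so the finish is 20 weeks.
X has 1 week of float (longest path through it is 19).
That remains the longest chain; total 20 weeks.
Change in finish: 20 − 20 = +0 weeks.

0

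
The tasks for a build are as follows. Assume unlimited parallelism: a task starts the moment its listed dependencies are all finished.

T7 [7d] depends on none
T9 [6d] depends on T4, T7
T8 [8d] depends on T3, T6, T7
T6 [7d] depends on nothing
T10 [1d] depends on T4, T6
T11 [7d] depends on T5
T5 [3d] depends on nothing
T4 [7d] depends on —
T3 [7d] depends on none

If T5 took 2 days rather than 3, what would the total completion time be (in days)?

As given, the longest chain is T3→T8 = 7+8 = 15, so the finish is 15 days.
T5 is off the critical path — its longest chain is 10 days, giving 5 of slack.
That remains the longest chain; total 15 days.

15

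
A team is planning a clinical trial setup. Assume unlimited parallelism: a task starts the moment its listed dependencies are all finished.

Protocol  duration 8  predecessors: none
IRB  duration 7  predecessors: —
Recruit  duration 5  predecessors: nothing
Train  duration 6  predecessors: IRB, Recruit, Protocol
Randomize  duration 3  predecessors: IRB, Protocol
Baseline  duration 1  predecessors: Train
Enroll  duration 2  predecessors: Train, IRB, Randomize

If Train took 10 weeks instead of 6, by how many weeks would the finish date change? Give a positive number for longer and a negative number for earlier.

As given, the longest chain is Protocol→Train→Enroll = 8+6+2 = 16, so the finish is 16 weeks.
Train is on the critical path; changing it to 10 makes that path 20 weeks.
No other chain overtakes it, so the finish is 20 weeks.
Change in finish: 20 − 16 = +4 weeks.

4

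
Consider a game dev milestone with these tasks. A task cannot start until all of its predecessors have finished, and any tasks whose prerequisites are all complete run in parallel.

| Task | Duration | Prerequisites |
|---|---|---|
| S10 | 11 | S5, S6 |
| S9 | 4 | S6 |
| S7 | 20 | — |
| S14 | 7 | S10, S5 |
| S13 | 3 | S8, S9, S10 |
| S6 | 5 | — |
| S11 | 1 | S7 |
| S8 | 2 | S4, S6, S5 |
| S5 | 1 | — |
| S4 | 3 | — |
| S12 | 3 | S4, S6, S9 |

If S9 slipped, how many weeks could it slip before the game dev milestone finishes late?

S6→S10→S14 = 5+11+7 = 23 sets the makespan at 23 weeks.
The longest chain containing S9 totals 12 weeks.
So S9 can slip 20 − 9 = 11 weeks.

11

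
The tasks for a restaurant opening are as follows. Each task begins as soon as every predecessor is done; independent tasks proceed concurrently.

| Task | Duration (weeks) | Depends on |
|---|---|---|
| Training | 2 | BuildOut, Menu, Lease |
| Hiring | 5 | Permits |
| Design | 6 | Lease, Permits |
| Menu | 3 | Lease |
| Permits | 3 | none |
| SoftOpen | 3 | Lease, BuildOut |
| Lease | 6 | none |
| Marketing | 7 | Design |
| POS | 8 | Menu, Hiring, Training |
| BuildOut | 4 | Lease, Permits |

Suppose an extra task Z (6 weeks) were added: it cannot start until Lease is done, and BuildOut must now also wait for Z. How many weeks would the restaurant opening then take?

26

Originally the restaurant opening takes 20 weeks.
With Z inserted, BuildOut now waits for max(Lease, Permits, Z).
New critical path: Lease→Z→BuildOut→Training→POS = 6+6+4+2+8 = 26 ⇒ 26 weeks.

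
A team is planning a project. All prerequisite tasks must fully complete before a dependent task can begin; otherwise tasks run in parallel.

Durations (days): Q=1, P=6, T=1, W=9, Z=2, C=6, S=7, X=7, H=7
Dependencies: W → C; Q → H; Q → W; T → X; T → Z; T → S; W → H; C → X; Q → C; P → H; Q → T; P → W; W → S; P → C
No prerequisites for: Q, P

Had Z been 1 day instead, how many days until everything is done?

The binding path is P→W→C→X = 6+9+6+7 = 28; finish at 28 days.
The longest path through Z is only 4 days, so Z has float 24.
No other chain overtakes it, so the finish is 28 days.

28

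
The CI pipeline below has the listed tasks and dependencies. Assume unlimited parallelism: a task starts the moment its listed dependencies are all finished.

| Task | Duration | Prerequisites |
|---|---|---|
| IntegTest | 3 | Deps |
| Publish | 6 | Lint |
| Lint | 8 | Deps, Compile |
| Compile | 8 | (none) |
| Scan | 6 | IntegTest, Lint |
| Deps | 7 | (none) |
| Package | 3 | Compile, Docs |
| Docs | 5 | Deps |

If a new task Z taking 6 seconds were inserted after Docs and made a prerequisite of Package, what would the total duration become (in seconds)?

22

Originally the CI pipeline takes 22 seconds.
With Z inserted, Package now waits for max(Compile, Docs, Z).
New critical path: Compile→Lint→Scan = 8+8+6 = 22 ⇒ 22 seconds.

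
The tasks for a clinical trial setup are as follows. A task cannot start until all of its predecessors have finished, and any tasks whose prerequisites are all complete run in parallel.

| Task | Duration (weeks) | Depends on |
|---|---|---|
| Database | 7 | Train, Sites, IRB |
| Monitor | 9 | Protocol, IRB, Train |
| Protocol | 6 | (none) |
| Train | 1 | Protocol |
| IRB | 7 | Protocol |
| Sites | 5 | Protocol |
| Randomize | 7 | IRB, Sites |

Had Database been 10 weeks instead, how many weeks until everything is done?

23

Critical path before the change: Protocol→IRB→Monitor = 6+7+9 = 22 giving 22 weeks.
The longest path through Database is only 20 weeks, so Database has float 2.
The binding chain switches to Protocol→IRB→Database = 6+7+10 = 23; finish 23 weeks.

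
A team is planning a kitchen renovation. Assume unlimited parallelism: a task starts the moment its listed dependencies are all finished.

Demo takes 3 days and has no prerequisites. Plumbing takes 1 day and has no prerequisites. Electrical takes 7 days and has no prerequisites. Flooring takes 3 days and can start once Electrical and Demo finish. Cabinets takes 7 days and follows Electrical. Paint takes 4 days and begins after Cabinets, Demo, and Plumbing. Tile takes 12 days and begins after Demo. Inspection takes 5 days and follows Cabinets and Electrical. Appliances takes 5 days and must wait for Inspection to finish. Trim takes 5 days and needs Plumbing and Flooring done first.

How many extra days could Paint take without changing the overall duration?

6

The longest chain is Electrical→Cabinets→Inspection→Appliances = 7+7+5+5 = 24; overall finish 24 days.
Longest path through Paint: 18 days (earliest finish 18, latest finish 24).
Float = 24 − 18 = 6.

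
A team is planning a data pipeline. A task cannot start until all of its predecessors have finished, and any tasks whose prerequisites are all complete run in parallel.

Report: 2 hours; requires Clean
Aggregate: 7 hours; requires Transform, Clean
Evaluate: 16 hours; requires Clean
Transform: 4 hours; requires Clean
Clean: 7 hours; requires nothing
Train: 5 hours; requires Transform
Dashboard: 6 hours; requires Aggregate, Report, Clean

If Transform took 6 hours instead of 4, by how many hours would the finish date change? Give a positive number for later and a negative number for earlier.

2

Critical path before the change: Clean→Transform→Aggregate→Dashboard = 7+4+7+6 = 24 giving 24 hours.
Since Transform is critical, the +2 change carries straight to that chain (now 26 hours).
That remains the longest chain; total 26 hours.
Change in finish: 26 − 24 = +2 hours.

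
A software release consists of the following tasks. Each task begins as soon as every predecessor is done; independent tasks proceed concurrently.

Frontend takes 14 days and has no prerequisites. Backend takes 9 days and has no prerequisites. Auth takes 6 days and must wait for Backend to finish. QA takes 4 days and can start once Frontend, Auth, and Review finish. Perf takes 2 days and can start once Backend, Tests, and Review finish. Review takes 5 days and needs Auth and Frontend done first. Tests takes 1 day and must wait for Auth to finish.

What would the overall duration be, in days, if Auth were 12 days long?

As given, the longest chain is Backend→Auth→Review→QA = 9+6+5+4 = 24, so the finish is 24 days.
Auth lies on that path, so at 12 days the path becomes 30 days.
No other chain overtakes it, so the finish is 30 days.

30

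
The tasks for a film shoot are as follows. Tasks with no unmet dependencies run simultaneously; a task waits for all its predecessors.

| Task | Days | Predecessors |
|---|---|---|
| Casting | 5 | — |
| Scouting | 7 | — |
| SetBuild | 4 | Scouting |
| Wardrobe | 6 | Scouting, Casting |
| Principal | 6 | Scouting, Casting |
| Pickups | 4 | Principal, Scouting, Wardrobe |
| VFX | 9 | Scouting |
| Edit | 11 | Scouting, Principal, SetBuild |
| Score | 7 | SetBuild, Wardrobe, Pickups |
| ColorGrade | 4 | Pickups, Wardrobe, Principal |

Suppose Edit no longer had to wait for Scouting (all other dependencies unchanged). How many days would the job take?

24

With the dependency in place, Scouting→Wardrobe→Pickups→Score = 7+6+4+7 = 24 sets the finish at 24 days.
Dropping Scouting→Edit doesn't change Edit's earliest start (13); another predecessor still binds.
After: Scouting→Wardrobe→Pickups→Score = 7+6+4+7 = 24 → 24 days.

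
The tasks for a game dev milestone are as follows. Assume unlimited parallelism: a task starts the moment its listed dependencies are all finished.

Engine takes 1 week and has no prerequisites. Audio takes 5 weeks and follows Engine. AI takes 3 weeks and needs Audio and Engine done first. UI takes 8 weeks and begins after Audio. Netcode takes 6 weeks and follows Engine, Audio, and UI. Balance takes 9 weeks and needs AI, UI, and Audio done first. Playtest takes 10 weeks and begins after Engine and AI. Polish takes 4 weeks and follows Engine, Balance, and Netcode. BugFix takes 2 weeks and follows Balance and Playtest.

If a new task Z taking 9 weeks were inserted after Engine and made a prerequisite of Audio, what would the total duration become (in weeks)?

36

Originally the project takes 27 weeks.
With Z inserted, Audio now waits for max(Engine, Z).
New critical path: Engine→Z→Audio→UI→Balance→Polish = 1+9+5+8+9+4 = 36 ⇒ 36 weeks.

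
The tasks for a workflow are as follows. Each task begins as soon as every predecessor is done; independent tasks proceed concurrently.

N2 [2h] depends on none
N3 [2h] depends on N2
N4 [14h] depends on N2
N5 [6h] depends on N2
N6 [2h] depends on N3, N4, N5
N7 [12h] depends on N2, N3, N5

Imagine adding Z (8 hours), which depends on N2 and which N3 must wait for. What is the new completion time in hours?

Originally the project takes 20 hours.
With Z inserted, N3 now waits for max(N2, Z).
New critical path: N2→Z→N3→N7 = 2+8+2+12 = 24 ⇒ 24 hours.

24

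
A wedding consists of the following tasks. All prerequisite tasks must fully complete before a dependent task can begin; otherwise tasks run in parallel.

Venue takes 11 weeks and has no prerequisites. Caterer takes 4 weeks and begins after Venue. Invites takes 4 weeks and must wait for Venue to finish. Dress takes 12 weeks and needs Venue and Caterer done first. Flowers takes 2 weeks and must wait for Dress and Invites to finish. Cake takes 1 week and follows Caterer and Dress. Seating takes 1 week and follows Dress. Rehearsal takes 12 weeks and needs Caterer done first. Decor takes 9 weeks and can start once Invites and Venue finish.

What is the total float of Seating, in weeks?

1

Critical path: Venue→Caterer→Dress→Flowers = 11+4+12+2 = 29, so the finish is 29 weeks.
Seating finishes as early as 28 and must finish by 29.
Float = 29 − 28 = 1.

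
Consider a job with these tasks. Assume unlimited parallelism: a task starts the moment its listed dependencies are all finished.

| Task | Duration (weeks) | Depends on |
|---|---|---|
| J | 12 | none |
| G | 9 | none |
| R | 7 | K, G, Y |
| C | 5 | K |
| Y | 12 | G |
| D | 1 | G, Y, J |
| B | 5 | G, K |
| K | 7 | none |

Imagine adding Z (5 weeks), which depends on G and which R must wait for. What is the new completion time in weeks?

28

Originally the job takes 28 weeks.
With Z inserted, R now waits for max(K, G, Y, Z).
New critical path: G→Y→R = 9+12+7 = 28 ⇒ 28 weeks.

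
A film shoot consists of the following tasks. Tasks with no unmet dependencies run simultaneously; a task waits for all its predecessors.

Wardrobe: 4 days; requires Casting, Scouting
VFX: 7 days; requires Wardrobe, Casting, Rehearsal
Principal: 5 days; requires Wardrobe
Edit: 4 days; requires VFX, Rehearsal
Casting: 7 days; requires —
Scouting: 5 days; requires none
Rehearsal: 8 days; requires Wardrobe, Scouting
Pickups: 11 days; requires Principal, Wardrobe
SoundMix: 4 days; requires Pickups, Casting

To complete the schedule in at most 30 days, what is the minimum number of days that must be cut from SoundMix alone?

1

Current finish: 31 days; target: 30.
SoundMix is on every critical path, so each day cut from SoundMix cuts the finish by one (this holds down to a finish of 30).
Need 31 − 30 = 1 day off SoundMix → SoundMix becomes 3 days, finish becomes 30.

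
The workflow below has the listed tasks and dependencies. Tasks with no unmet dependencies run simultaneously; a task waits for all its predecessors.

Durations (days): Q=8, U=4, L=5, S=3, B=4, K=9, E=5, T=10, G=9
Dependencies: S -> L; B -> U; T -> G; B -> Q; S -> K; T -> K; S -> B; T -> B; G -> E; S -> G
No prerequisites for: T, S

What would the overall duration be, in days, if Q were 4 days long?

24

Actual critical path: T→G→E = 10+9+5 = 24 ⇒ 24 days.
The longest path through Q is only 22 days, so Q has float 2.
The critical path is still T→G→E; finish is now 24 days.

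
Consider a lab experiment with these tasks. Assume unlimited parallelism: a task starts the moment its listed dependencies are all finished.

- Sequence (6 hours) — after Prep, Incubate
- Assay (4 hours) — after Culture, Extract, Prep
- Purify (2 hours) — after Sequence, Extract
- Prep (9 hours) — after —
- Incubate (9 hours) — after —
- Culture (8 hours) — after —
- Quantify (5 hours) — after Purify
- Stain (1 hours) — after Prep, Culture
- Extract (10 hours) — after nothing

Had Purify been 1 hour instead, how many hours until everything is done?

Actual critical path: Prep→Sequence→Purify→Quantify = 9+6+2+5 = 22 ⇒ 22 hours.
Purify is on the critical path; changing it to 1 makes that path 21 hours.
No other chain overtakes it, so the finish is 21 hours.

21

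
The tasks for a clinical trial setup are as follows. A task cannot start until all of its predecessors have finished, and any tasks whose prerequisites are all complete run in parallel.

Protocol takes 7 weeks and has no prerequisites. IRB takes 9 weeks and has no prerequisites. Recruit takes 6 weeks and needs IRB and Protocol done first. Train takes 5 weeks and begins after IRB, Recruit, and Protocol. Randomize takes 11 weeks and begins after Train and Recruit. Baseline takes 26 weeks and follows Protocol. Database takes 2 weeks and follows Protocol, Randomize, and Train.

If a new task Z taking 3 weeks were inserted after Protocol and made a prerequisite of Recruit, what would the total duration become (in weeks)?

Originally the clinical trial setup takes 33 weeks.
With Z inserted, Recruit now waits for max(IRB, Protocol, Z).
New critical path: Protocol→Z→Recruit→Train→Randomize→Database = 7+3+6+5+11+2 = 34 ⇒ 34 weeks.

34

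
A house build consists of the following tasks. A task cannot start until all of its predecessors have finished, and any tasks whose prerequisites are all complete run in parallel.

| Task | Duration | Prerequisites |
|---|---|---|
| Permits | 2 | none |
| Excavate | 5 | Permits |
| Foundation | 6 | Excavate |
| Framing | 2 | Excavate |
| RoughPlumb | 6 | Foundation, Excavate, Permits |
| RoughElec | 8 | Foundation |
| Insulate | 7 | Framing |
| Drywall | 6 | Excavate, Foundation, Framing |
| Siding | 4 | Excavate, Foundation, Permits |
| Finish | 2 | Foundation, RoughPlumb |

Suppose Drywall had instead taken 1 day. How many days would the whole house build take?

21

As given, the longest chain is Permits→Excavate→Foundation→RoughPlumb→Finish = 2+5+6+6+2 = 21, so the finish is 21 days.
The longest path through Drywall is only 19 days, so Drywall has float 2.
No other chain overtakes it, so the finish is 21 days.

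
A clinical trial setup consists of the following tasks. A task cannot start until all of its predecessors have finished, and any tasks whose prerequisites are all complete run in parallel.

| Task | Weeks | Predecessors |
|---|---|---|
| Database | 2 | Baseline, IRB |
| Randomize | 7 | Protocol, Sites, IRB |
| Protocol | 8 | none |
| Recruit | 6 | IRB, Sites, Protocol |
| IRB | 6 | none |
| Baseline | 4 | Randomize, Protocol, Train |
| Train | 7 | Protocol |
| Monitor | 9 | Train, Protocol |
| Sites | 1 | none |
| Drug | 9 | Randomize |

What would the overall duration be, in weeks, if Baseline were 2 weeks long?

The binding path is Protocol→Train→Monitor = 8+7+9 = 24; finish at 24 weeks.
The longest path through Baseline is only 21 weeks, so Baseline has float 3.
That remains the longest chain; total 24 weeks.

24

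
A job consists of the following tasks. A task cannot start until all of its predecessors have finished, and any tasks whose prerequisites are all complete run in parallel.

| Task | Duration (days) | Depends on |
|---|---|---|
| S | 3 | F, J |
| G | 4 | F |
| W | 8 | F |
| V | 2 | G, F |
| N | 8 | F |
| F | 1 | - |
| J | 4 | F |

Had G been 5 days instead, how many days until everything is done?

9

The binding path is F→W = 1+8 = 9; finish at 9 days.
G is off the critical path — its longest chain is 7 days, giving 2 of slack.
No other chain overtakes it, so the finish is 9 days.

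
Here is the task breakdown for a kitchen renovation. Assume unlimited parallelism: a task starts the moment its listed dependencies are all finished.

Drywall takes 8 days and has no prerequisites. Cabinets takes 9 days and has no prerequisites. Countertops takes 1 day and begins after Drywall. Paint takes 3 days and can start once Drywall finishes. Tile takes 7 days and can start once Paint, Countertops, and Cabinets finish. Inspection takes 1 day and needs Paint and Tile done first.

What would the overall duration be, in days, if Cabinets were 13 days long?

Baseline: Drywall→Paint→Tile→Inspection = 8+3+7+1 = 19 → 19 days.
The longest path through Cabinets is only 17 days, so Cabinets has float 2.
New critical path: Cabinets→Tile→Inspection = 13+7+1 = 21 ⇒ 21 days.

21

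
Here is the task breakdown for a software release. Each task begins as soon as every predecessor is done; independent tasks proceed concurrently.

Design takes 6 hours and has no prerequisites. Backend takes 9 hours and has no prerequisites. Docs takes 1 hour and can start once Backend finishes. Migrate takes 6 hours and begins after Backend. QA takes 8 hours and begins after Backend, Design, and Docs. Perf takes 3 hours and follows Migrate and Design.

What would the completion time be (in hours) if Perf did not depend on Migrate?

Original critical path: Backend→Docs→QA = 9+1+8 = 18 ⇒ 18 hours.
Without Migrate→Perf, Perf's earliest start moves from 15 to 6.
After: Backend→Docs→QA = 9+1+8 = 18 → 18 hours.

18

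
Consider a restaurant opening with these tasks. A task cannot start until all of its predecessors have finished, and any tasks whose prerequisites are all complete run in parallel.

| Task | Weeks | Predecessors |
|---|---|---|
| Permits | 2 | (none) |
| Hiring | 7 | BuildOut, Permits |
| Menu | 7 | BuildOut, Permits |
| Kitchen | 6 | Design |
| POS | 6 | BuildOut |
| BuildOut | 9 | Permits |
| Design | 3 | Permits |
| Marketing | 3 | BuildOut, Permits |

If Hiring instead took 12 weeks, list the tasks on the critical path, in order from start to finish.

Actual critical path: Permits→BuildOut→Hiring = 2+9+7 = 18 ⇒ 18 weeks.
Since Hiring is critical, the +5 change carries straight to that chain (now 23 weeks).
No other chain overtakes it, so the finish is 23 weeks.

Permits, BuildOut, Hiring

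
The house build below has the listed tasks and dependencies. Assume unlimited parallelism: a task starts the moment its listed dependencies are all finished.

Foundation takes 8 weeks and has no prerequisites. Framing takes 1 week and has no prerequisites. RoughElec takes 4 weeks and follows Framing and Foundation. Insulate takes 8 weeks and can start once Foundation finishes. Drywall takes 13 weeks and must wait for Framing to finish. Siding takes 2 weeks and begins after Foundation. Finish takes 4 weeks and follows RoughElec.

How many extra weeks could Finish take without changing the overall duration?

0

The longest chain is Foundation→RoughElec→Finish = 8+4+4 = 16; overall finish 16 weeks.
Longest path through Finish: 16 weeks (earliest finish 16, latest finish 16).
Slack of Finish = 12 − 12 = 0 weeks.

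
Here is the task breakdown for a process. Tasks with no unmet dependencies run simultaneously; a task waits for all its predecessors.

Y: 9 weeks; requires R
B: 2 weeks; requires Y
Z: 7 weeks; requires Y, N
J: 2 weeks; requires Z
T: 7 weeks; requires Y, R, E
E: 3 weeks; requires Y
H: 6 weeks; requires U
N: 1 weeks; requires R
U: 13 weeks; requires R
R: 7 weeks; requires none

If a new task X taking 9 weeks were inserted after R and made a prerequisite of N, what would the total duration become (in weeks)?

Originally the plan takes 26 weeks.
With X inserted, N now waits for max(R, X).
New critical path: R→X→N→Z→J = 7+9+1+7+2 = 26 ⇒ 26 weeks.

26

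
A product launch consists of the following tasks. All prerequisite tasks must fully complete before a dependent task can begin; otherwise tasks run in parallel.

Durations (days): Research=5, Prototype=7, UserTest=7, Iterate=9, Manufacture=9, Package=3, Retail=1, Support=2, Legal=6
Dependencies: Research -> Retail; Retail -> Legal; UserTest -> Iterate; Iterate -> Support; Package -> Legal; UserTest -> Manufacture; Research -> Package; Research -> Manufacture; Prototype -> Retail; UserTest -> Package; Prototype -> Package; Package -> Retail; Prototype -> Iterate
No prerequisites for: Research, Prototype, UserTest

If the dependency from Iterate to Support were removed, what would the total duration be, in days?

Before: longest chain Prototype→Iterate→Support = 7+9+2 = 18, finish 18.
Without Iterate→Support, Support's earliest start moves from 16 to 0.
New critical path: Prototype→Package→Retail→Legal = 7+3+1+6 = 17 ⇒ 17 days.

17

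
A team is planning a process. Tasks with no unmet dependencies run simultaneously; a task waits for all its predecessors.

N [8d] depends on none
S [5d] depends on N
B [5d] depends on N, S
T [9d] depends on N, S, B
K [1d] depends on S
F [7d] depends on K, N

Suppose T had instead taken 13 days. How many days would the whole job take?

31

Critical path before the change: N→S→B→T = 8+5+5+9 = 27 giving 27 days.
T lies on that path, so at 13 days the path becomes 31 days.
No other chain overtakes it, so the finish is 31 days.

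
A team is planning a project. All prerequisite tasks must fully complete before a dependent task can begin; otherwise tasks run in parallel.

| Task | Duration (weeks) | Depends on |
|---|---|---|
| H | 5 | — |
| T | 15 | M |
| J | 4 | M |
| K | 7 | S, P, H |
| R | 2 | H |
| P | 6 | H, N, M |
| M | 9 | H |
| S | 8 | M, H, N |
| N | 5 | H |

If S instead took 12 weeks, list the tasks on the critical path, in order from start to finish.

H, M, S, K

Actual critical path: H→M→S→K = 5+9+8+7 = 29 ⇒ 29 weeks.
S is on the critical path; changing it to 12 makes that path 33 weeks.
The critical path is still H→M→S→K; finish is now 33 weeks.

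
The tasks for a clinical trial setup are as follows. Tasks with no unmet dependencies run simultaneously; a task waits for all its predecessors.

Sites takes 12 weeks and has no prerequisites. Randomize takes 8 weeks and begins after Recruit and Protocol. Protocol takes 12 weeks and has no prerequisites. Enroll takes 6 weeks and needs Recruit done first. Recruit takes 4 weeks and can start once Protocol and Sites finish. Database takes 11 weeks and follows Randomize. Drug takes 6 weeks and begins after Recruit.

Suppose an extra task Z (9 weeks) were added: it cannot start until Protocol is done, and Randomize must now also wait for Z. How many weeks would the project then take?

40

Originally the project takes 35 weeks.
With Z inserted, Randomize now waits for max(Recruit, Protocol, Z).
New critical path: Protocol→Z→Randomize→Database = 12+9+8+11 = 40 ⇒ 40 weeks.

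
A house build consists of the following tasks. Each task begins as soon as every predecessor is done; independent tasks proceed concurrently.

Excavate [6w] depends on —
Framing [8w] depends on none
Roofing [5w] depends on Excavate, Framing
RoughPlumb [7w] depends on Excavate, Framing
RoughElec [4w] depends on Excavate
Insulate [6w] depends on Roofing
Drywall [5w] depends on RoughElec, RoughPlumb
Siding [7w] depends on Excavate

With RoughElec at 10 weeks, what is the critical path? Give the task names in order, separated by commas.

Baseline: Framing→RoughPlumb→Drywall = 8+7+5 = 20 → 20 weeks.
The longest path through RoughElec is only 15 weeks, so RoughElec has float 5.
Now Excavate→RoughElec→Drywall = 6+10+5 = 21 is longest, so the finish becomes 21 weeks.

Excavate, RoughElec, Drywall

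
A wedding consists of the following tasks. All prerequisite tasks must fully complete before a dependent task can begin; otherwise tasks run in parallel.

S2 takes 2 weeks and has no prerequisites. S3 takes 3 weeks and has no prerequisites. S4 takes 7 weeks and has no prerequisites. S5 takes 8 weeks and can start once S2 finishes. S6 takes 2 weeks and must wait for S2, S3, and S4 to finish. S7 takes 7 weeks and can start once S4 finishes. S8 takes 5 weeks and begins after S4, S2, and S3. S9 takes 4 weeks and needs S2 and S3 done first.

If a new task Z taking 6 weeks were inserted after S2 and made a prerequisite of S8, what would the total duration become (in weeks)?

Originally the schedule takes 14 weeks.
With Z inserted, S8 now waits for max(S4, S2, S3, Z).
New critical path: S4→S7 = 7+7 = 14 ⇒ 14 weeks.

14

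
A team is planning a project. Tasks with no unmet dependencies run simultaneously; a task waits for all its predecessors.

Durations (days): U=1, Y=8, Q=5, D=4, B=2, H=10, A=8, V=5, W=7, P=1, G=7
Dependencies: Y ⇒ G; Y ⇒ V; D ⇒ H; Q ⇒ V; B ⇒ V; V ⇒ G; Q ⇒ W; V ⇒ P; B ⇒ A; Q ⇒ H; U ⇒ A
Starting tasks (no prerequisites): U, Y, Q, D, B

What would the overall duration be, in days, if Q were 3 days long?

20

As given, the longest chain is Y→V→G = 8+5+7 = 20, so the finish is 20 days.
Q is off the critical path — its longest chain is 17 days, giving 3 of slack.
The critical path is still Y→V→G; finish is now 20 days.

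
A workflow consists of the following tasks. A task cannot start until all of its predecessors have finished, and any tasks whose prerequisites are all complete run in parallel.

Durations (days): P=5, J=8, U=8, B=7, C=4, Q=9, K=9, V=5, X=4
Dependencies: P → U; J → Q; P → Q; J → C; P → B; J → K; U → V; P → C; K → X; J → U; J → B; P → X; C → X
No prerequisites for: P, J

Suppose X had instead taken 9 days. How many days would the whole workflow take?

26

Actual critical path: J→K→X = 8+9+4 = 21 ⇒ 21 days.
Since X is critical, the +5 change carries straight to that chain (now 26 days).
That remains the longest chain; total 26 days.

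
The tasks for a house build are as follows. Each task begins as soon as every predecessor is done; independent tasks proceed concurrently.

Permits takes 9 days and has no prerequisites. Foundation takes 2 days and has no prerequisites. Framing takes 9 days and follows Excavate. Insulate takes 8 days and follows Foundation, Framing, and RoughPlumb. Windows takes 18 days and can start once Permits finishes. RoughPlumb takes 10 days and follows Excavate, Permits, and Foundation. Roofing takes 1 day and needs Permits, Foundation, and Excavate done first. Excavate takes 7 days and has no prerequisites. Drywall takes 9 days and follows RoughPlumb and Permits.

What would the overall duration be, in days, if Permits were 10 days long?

As given, the longest chain is Permits→RoughPlumb→Drywall = 9+10+9 = 28, so the finish is 28 days.
Since Permits is critical, the +1 change carries straight to that chain (now 29 days).
That remains the longest chain; total 29 days.

29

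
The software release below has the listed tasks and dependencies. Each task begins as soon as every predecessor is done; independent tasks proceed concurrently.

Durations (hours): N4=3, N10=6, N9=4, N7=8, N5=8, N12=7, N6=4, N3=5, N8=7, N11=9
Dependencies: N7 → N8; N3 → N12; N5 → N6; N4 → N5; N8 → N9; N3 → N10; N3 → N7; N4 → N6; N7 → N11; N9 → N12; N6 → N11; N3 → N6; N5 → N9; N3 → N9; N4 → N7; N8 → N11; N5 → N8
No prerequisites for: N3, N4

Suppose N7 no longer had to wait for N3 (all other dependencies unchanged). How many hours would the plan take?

With the dependency in place, N3→N7→N8→N9→N12 = 5+8+7+4+7 = 31 sets the finish at 31 hours.
Without N3→N7, N7's earliest start moves from 5 to 3.
New critical path: N4→N5→N8→N9→N12 = 3+8+7+4+7 = 29 ⇒ 29 hours.

29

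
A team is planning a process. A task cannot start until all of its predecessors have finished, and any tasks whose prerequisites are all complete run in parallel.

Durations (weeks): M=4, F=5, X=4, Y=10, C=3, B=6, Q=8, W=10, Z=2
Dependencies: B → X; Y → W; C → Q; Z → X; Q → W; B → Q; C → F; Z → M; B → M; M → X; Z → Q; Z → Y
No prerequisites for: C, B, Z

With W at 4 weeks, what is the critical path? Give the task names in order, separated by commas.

B, Q, W

Critical path before the change: B→Q→W = 6+8+10 = 24 giving 24 weeks.
Since W is critical, the -6 change carries straight to that chain (now 18 weeks).
No other chain overtakes it, so the finish is 18 weeks.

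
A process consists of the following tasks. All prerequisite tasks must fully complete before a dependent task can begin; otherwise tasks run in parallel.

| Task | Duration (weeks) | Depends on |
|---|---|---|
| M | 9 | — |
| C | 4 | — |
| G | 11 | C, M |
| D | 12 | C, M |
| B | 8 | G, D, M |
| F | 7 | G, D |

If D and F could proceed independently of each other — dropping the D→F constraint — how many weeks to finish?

29

Before: longest chain M→D→B = 9+12+8 = 29, finish 29.
Without D→F, F's earliest start moves from 21 to 20.
The longest chain is now M→D→B = 9+12+8 = 29, so the process takes 29 weeks.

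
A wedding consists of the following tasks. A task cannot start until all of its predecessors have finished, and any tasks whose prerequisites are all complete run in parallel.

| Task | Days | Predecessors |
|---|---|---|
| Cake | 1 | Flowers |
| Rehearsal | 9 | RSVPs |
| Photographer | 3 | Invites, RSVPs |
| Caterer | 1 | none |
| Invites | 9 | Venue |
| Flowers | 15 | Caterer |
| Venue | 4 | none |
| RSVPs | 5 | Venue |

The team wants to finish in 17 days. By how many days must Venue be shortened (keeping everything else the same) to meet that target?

Current finish: 18 days; target: 17.
Venue is on every critical path, so each day cut from Venue cuts the finish by one (this holds down to a finish of 17).
Need 18 − 17 = 1 day off Venue → Venue becomes 3 days, finish becomes 17.

1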